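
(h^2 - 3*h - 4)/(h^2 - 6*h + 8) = (h + 1)/(h - 2)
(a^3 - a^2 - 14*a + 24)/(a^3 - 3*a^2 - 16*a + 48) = (a - 2)/(a - 4)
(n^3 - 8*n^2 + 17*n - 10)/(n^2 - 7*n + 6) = (n^2 - 7*n + 10)/(n - 6)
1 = 1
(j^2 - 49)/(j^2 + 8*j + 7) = (j - 7)/(j + 1)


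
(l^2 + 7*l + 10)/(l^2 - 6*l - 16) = (l + 5)/(l - 8)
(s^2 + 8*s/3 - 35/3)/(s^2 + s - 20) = (s - 7/3)/(s - 4)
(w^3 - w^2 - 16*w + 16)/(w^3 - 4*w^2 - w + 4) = (w + 4)/(w + 1)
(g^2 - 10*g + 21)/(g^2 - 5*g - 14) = (g - 3)/(g + 2)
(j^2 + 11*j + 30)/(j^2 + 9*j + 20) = (j + 6)/(j + 4)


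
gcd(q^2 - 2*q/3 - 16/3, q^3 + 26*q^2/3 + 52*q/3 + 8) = q + 2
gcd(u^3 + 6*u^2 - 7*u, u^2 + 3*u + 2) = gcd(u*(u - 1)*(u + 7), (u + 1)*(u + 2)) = 1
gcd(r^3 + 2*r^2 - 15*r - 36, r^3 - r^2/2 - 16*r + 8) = r - 4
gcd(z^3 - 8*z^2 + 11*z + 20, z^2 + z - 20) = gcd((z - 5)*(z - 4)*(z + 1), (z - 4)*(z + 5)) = z - 4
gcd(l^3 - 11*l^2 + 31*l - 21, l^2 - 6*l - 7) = l - 7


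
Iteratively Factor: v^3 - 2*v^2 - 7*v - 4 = (v + 1)*(v^2 - 3*v - 4) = (v - 4)*(v + 1)*(v + 1)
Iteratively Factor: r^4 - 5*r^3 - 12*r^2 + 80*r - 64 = (r - 4)*(r^3 - r^2 - 16*r + 16) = (r - 4)*(r + 4)*(r^2 - 5*r + 4) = (r - 4)^2*(r + 4)*(r - 1)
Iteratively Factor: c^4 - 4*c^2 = (c)*(c^3 - 4*c) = c*(c + 2)*(c^2 - 2*c) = c^2*(c + 2)*(c - 2)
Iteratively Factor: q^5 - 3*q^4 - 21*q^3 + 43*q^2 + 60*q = (q)*(q^4 - 3*q^3 - 21*q^2 + 43*q + 60) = q*(q - 3)*(q^3 - 21*q - 20) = q*(q - 5)*(q - 3)*(q^2 + 5*q + 4) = q*(q - 5)*(q - 3)*(q + 4)*(q + 1)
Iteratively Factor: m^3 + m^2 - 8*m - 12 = (m + 2)*(m^2 - m - 6) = (m - 3)*(m + 2)*(m + 2)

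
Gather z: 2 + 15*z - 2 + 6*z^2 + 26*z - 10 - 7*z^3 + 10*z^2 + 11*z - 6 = -7*z^3 + 16*z^2 + 52*z - 16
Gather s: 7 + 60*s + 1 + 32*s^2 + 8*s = 32*s^2 + 68*s + 8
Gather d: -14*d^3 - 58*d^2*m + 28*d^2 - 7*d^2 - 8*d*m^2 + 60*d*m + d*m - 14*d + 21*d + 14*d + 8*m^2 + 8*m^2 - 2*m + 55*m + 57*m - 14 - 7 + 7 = -14*d^3 + d^2*(21 - 58*m) + d*(-8*m^2 + 61*m + 21) + 16*m^2 + 110*m - 14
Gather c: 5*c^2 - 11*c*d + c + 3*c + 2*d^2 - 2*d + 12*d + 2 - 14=5*c^2 + c*(4 - 11*d) + 2*d^2 + 10*d - 12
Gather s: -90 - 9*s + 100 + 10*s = s + 10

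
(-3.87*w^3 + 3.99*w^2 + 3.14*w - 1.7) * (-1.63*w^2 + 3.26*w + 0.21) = 6.3081*w^5 - 19.1199*w^4 + 7.0765*w^3 + 13.8453*w^2 - 4.8826*w - 0.357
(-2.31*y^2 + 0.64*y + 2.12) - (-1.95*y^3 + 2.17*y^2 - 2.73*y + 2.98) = 1.95*y^3 - 4.48*y^2 + 3.37*y - 0.86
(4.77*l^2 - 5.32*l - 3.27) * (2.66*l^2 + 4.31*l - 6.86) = 12.6882*l^4 + 6.40749999999999*l^3 - 64.3496*l^2 + 22.4015*l + 22.4322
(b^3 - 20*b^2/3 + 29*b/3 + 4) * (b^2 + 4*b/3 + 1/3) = b^5 - 16*b^4/3 + 10*b^3/9 + 44*b^2/3 + 77*b/9 + 4/3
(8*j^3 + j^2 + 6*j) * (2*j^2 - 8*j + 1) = 16*j^5 - 62*j^4 + 12*j^3 - 47*j^2 + 6*j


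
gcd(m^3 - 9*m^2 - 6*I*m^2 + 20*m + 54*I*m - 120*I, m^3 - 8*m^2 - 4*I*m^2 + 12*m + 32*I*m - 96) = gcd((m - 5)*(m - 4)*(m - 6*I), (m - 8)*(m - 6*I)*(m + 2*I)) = m - 6*I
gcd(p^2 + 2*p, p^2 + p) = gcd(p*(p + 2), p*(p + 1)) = p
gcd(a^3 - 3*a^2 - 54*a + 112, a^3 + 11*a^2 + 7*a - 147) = a + 7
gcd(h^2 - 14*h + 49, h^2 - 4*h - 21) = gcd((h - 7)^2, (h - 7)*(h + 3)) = h - 7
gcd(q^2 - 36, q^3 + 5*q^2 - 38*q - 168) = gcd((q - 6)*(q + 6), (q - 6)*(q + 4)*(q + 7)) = q - 6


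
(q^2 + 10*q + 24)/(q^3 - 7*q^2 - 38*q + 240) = (q + 4)/(q^2 - 13*q + 40)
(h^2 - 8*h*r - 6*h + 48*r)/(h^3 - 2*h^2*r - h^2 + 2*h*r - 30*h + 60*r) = (-h + 8*r)/(-h^2 + 2*h*r - 5*h + 10*r)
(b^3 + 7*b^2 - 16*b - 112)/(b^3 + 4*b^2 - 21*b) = (b^2 - 16)/(b*(b - 3))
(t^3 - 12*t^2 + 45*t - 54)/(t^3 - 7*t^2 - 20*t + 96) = (t^2 - 9*t + 18)/(t^2 - 4*t - 32)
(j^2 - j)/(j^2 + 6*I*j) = (j - 1)/(j + 6*I)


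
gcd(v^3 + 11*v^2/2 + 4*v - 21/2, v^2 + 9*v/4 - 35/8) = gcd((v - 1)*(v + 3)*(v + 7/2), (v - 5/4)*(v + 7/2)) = v + 7/2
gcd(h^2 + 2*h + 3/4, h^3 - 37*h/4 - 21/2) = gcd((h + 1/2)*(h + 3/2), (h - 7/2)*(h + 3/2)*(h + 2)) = h + 3/2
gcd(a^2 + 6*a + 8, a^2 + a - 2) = a + 2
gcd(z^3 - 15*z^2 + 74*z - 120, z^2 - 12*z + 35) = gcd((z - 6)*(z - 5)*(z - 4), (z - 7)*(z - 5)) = z - 5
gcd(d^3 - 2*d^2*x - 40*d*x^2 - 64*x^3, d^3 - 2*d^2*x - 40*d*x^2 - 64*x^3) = -d^3 + 2*d^2*x + 40*d*x^2 + 64*x^3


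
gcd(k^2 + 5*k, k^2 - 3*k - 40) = k + 5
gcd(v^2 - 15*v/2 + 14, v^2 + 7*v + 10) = 1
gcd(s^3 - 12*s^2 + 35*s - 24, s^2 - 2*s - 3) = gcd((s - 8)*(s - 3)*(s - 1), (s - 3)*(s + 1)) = s - 3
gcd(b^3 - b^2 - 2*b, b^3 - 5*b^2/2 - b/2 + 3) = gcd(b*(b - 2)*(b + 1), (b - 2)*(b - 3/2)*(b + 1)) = b^2 - b - 2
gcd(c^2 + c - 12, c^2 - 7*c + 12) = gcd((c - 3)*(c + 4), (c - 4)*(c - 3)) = c - 3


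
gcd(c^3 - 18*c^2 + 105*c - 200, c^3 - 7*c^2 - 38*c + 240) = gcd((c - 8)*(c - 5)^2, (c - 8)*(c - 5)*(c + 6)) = c^2 - 13*c + 40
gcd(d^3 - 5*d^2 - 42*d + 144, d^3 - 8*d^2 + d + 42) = d - 3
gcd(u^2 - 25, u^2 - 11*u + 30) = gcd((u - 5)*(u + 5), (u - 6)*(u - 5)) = u - 5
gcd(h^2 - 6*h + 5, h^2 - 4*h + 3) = h - 1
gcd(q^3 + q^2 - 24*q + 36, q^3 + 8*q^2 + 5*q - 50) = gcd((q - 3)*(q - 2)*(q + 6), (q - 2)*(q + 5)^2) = q - 2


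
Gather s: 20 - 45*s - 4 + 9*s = 16 - 36*s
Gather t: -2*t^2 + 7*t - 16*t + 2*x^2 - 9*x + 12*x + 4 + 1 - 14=-2*t^2 - 9*t + 2*x^2 + 3*x - 9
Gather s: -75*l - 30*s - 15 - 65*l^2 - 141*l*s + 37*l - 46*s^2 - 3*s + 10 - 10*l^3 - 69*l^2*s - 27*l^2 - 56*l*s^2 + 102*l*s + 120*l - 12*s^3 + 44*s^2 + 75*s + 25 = -10*l^3 - 92*l^2 + 82*l - 12*s^3 + s^2*(-56*l - 2) + s*(-69*l^2 - 39*l + 42) + 20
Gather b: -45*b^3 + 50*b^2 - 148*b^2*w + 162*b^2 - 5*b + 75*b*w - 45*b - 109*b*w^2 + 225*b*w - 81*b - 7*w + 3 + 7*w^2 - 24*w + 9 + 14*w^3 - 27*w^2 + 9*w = -45*b^3 + b^2*(212 - 148*w) + b*(-109*w^2 + 300*w - 131) + 14*w^3 - 20*w^2 - 22*w + 12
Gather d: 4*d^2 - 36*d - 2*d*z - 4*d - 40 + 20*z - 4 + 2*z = 4*d^2 + d*(-2*z - 40) + 22*z - 44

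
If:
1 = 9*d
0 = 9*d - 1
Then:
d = 1/9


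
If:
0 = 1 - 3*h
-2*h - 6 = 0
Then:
No Solution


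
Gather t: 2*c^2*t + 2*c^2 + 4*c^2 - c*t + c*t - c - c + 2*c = 2*c^2*t + 6*c^2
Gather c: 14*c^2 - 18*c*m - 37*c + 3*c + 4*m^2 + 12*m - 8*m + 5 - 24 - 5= 14*c^2 + c*(-18*m - 34) + 4*m^2 + 4*m - 24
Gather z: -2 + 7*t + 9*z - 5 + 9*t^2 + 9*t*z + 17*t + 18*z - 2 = 9*t^2 + 24*t + z*(9*t + 27) - 9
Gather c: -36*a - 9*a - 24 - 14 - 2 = -45*a - 40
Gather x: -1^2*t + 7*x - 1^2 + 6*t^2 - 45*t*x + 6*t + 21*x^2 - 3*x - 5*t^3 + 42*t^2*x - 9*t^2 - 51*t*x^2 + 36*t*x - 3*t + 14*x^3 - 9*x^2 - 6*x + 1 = -5*t^3 - 3*t^2 + 2*t + 14*x^3 + x^2*(12 - 51*t) + x*(42*t^2 - 9*t - 2)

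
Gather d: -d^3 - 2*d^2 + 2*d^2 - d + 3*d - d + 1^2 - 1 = -d^3 + d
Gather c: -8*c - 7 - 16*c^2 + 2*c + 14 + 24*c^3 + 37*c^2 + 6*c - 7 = 24*c^3 + 21*c^2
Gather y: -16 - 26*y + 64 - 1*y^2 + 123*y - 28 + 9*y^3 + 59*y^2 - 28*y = 9*y^3 + 58*y^2 + 69*y + 20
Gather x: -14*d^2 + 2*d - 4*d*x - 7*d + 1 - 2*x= -14*d^2 - 5*d + x*(-4*d - 2) + 1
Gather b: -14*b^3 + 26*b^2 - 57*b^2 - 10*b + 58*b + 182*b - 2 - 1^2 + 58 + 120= -14*b^3 - 31*b^2 + 230*b + 175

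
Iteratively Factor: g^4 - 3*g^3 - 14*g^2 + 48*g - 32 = (g - 1)*(g^3 - 2*g^2 - 16*g + 32) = (g - 2)*(g - 1)*(g^2 - 16) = (g - 2)*(g - 1)*(g + 4)*(g - 4)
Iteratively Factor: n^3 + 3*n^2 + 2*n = (n + 2)*(n^2 + n) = n*(n + 2)*(n + 1)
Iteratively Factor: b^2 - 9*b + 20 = (b - 5)*(b - 4)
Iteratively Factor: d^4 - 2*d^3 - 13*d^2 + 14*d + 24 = (d + 3)*(d^3 - 5*d^2 + 2*d + 8) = (d + 1)*(d + 3)*(d^2 - 6*d + 8) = (d - 4)*(d + 1)*(d + 3)*(d - 2)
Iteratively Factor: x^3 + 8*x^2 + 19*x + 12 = (x + 4)*(x^2 + 4*x + 3) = (x + 3)*(x + 4)*(x + 1)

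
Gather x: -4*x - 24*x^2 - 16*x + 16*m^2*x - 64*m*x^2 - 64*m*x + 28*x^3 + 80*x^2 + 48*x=28*x^3 + x^2*(56 - 64*m) + x*(16*m^2 - 64*m + 28)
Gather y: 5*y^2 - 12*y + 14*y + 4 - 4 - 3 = 5*y^2 + 2*y - 3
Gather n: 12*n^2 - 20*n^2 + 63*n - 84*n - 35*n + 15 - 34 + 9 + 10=-8*n^2 - 56*n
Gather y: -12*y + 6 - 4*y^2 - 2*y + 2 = -4*y^2 - 14*y + 8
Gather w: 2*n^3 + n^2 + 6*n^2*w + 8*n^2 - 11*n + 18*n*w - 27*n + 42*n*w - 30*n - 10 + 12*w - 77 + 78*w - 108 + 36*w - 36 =2*n^3 + 9*n^2 - 68*n + w*(6*n^2 + 60*n + 126) - 231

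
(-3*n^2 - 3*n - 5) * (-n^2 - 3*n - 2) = 3*n^4 + 12*n^3 + 20*n^2 + 21*n + 10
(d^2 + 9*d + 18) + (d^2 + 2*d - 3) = 2*d^2 + 11*d + 15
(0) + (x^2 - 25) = x^2 - 25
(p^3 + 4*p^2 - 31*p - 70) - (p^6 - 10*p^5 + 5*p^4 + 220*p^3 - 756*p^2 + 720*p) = -p^6 + 10*p^5 - 5*p^4 - 219*p^3 + 760*p^2 - 751*p - 70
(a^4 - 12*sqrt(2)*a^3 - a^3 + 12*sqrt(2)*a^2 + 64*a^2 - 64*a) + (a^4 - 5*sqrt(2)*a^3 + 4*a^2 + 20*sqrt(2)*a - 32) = 2*a^4 - 17*sqrt(2)*a^3 - a^3 + 12*sqrt(2)*a^2 + 68*a^2 - 64*a + 20*sqrt(2)*a - 32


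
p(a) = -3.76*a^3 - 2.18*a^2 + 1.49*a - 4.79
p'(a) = -11.28*a^2 - 4.36*a + 1.49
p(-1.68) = 4.38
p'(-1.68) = -23.02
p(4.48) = -379.95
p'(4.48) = -244.44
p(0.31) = -4.65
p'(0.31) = -0.95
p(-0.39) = -5.48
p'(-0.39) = 1.47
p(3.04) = -126.04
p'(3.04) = -116.01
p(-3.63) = 140.92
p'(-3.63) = -131.32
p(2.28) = -57.29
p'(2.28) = -67.09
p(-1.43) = -0.38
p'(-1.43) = -15.34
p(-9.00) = 2546.26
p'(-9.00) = -872.95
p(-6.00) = 719.95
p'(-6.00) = -378.43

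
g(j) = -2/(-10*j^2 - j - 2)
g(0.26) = 0.68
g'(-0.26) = 1.44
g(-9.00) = 0.00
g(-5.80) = 0.01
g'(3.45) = -0.01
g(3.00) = 0.02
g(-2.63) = 0.03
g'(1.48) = -0.09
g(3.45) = 0.02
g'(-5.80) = 0.00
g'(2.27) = -0.03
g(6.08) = 0.01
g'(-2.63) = 0.02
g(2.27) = 0.04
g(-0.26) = 0.83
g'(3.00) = -0.01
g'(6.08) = -0.00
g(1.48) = 0.08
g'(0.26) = -1.44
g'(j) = -2*(20*j + 1)/(-10*j^2 - j - 2)^2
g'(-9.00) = 0.00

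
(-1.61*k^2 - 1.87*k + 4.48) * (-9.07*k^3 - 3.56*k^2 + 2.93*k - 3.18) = 14.6027*k^5 + 22.6925*k^4 - 38.6937*k^3 - 16.3081*k^2 + 19.073*k - 14.2464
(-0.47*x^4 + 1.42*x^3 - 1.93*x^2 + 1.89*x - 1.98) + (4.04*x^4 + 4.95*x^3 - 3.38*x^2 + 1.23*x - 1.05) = 3.57*x^4 + 6.37*x^3 - 5.31*x^2 + 3.12*x - 3.03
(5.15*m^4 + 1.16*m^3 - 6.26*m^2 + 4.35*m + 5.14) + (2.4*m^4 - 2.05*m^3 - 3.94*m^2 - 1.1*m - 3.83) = 7.55*m^4 - 0.89*m^3 - 10.2*m^2 + 3.25*m + 1.31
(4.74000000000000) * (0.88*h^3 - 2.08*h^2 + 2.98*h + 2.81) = 4.1712*h^3 - 9.8592*h^2 + 14.1252*h + 13.3194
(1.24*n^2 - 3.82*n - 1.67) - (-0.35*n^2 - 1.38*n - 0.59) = 1.59*n^2 - 2.44*n - 1.08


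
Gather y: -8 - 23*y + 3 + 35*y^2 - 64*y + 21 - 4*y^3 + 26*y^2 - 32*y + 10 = -4*y^3 + 61*y^2 - 119*y + 26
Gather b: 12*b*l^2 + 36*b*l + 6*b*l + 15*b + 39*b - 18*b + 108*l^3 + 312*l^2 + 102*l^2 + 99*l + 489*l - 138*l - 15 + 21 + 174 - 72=b*(12*l^2 + 42*l + 36) + 108*l^3 + 414*l^2 + 450*l + 108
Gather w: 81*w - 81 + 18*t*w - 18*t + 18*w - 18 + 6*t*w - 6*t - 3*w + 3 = -24*t + w*(24*t + 96) - 96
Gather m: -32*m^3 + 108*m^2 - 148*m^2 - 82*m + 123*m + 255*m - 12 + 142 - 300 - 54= -32*m^3 - 40*m^2 + 296*m - 224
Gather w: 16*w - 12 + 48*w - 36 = 64*w - 48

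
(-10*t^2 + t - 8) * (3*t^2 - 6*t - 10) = -30*t^4 + 63*t^3 + 70*t^2 + 38*t + 80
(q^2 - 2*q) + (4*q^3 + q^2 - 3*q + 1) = 4*q^3 + 2*q^2 - 5*q + 1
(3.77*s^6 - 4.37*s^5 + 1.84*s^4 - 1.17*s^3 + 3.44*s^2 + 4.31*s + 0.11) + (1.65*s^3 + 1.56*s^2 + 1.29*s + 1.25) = 3.77*s^6 - 4.37*s^5 + 1.84*s^4 + 0.48*s^3 + 5.0*s^2 + 5.6*s + 1.36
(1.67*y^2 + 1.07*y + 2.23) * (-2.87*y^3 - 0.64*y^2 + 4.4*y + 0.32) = -4.7929*y^5 - 4.1397*y^4 + 0.2631*y^3 + 3.8152*y^2 + 10.1544*y + 0.7136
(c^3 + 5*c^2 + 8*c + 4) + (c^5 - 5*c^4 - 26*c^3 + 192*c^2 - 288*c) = c^5 - 5*c^4 - 25*c^3 + 197*c^2 - 280*c + 4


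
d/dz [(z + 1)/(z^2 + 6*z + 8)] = (z^2 + 6*z - 2*(z + 1)*(z + 3) + 8)/(z^2 + 6*z + 8)^2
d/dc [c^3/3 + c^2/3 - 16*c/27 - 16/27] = c^2 + 2*c/3 - 16/27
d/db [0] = 0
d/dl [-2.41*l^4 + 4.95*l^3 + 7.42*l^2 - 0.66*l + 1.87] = -9.64*l^3 + 14.85*l^2 + 14.84*l - 0.66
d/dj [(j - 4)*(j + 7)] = 2*j + 3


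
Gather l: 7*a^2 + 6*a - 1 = 7*a^2 + 6*a - 1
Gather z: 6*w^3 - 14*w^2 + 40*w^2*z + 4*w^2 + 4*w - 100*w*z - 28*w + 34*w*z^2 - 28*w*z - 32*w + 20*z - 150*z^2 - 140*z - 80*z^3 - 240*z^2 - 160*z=6*w^3 - 10*w^2 - 56*w - 80*z^3 + z^2*(34*w - 390) + z*(40*w^2 - 128*w - 280)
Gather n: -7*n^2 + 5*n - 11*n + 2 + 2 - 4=-7*n^2 - 6*n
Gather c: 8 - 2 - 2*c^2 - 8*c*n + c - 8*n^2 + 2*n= -2*c^2 + c*(1 - 8*n) - 8*n^2 + 2*n + 6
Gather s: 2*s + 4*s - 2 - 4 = 6*s - 6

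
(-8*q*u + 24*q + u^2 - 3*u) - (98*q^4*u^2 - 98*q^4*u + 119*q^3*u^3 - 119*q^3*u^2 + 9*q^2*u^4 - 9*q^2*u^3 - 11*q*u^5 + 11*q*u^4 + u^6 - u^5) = -98*q^4*u^2 + 98*q^4*u - 119*q^3*u^3 + 119*q^3*u^2 - 9*q^2*u^4 + 9*q^2*u^3 + 11*q*u^5 - 11*q*u^4 - 8*q*u + 24*q - u^6 + u^5 + u^2 - 3*u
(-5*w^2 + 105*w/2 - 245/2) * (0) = 0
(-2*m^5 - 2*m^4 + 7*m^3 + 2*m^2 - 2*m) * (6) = -12*m^5 - 12*m^4 + 42*m^3 + 12*m^2 - 12*m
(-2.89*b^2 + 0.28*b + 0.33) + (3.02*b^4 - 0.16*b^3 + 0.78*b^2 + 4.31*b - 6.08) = 3.02*b^4 - 0.16*b^3 - 2.11*b^2 + 4.59*b - 5.75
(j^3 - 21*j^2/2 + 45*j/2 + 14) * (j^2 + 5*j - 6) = j^5 - 11*j^4/2 - 36*j^3 + 379*j^2/2 - 65*j - 84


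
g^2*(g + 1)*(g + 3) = g^4 + 4*g^3 + 3*g^2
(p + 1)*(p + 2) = p^2 + 3*p + 2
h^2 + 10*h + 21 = (h + 3)*(h + 7)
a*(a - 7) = a^2 - 7*a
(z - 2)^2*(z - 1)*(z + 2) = z^4 - 3*z^3 - 2*z^2 + 12*z - 8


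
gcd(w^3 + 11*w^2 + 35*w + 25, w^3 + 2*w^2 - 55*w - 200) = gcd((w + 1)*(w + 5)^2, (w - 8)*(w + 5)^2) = w^2 + 10*w + 25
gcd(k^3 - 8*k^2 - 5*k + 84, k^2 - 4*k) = k - 4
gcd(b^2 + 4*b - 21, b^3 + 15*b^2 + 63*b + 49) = b + 7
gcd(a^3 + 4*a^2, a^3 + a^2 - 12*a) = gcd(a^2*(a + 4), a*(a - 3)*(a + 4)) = a^2 + 4*a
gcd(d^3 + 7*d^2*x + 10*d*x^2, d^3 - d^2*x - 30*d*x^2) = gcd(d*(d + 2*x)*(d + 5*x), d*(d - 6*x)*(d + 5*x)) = d^2 + 5*d*x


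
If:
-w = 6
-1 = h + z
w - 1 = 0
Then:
No Solution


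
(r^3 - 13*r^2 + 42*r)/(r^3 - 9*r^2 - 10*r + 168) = r/(r + 4)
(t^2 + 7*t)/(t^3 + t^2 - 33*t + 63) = t/(t^2 - 6*t + 9)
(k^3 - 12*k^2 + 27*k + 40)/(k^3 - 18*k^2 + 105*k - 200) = (k + 1)/(k - 5)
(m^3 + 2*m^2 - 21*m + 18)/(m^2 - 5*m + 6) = (m^2 + 5*m - 6)/(m - 2)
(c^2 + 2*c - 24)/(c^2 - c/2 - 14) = 2*(c + 6)/(2*c + 7)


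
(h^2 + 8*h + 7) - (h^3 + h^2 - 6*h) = -h^3 + 14*h + 7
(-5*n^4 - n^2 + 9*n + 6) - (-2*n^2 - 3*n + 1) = -5*n^4 + n^2 + 12*n + 5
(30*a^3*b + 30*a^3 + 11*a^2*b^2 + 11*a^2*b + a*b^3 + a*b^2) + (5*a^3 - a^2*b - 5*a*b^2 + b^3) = 30*a^3*b + 35*a^3 + 11*a^2*b^2 + 10*a^2*b + a*b^3 - 4*a*b^2 + b^3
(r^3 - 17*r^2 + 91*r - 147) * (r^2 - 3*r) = r^5 - 20*r^4 + 142*r^3 - 420*r^2 + 441*r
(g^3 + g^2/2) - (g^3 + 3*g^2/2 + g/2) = -g^2 - g/2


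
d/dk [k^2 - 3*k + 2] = 2*k - 3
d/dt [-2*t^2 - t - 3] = -4*t - 1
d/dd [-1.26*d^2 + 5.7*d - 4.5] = 5.7 - 2.52*d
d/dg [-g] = -1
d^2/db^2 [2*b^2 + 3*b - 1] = 4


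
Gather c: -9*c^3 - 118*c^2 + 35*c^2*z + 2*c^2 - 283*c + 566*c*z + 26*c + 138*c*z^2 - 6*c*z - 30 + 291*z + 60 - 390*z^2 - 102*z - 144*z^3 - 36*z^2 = -9*c^3 + c^2*(35*z - 116) + c*(138*z^2 + 560*z - 257) - 144*z^3 - 426*z^2 + 189*z + 30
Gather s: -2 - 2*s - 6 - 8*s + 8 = -10*s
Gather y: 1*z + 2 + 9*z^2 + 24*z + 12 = 9*z^2 + 25*z + 14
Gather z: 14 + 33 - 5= 42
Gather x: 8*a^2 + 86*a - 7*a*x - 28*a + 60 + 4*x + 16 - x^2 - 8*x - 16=8*a^2 + 58*a - x^2 + x*(-7*a - 4) + 60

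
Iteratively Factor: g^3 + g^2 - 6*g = (g)*(g^2 + g - 6) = g*(g - 2)*(g + 3)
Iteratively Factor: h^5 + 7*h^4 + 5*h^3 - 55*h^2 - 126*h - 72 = (h + 1)*(h^4 + 6*h^3 - h^2 - 54*h - 72) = (h + 1)*(h + 2)*(h^3 + 4*h^2 - 9*h - 36) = (h - 3)*(h + 1)*(h + 2)*(h^2 + 7*h + 12) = (h - 3)*(h + 1)*(h + 2)*(h + 4)*(h + 3)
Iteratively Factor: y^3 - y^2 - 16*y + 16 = (y - 4)*(y^2 + 3*y - 4) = (y - 4)*(y + 4)*(y - 1)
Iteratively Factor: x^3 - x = (x + 1)*(x^2 - x) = (x - 1)*(x + 1)*(x)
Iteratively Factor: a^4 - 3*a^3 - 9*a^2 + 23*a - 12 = (a - 1)*(a^3 - 2*a^2 - 11*a + 12) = (a - 1)^2*(a^2 - a - 12) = (a - 4)*(a - 1)^2*(a + 3)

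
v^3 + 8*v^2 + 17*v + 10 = (v + 1)*(v + 2)*(v + 5)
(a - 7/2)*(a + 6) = a^2 + 5*a/2 - 21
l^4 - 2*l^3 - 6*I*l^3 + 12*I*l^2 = l^2*(l - 2)*(l - 6*I)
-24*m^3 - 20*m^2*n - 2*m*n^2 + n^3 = (-6*m + n)*(2*m + n)^2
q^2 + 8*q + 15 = (q + 3)*(q + 5)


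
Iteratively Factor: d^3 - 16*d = (d + 4)*(d^2 - 4*d) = (d - 4)*(d + 4)*(d)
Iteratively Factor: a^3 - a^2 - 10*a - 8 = (a + 2)*(a^2 - 3*a - 4) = (a - 4)*(a + 2)*(a + 1)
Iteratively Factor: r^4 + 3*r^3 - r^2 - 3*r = (r + 1)*(r^3 + 2*r^2 - 3*r) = (r - 1)*(r + 1)*(r^2 + 3*r) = (r - 1)*(r + 1)*(r + 3)*(r)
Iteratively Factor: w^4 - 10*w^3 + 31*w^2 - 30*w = (w - 3)*(w^3 - 7*w^2 + 10*w) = (w - 5)*(w - 3)*(w^2 - 2*w) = (w - 5)*(w - 3)*(w - 2)*(w)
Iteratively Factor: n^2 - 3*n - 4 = (n + 1)*(n - 4)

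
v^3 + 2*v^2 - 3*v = v*(v - 1)*(v + 3)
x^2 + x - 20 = (x - 4)*(x + 5)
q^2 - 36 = (q - 6)*(q + 6)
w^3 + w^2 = w^2*(w + 1)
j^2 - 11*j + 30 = (j - 6)*(j - 5)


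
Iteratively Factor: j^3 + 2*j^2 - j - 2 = (j + 1)*(j^2 + j - 2) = (j - 1)*(j + 1)*(j + 2)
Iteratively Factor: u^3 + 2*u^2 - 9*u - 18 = (u + 2)*(u^2 - 9) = (u - 3)*(u + 2)*(u + 3)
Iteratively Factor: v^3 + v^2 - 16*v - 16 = (v + 1)*(v^2 - 16) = (v - 4)*(v + 1)*(v + 4)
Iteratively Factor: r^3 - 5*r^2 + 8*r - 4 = (r - 2)*(r^2 - 3*r + 2) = (r - 2)*(r - 1)*(r - 2)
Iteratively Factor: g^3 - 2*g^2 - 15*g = (g)*(g^2 - 2*g - 15) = g*(g + 3)*(g - 5)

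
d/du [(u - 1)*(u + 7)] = 2*u + 6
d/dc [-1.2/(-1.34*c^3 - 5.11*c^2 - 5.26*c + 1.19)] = (-4.824*c^2 - 12.264*c - 6.312)/(1.34*c^3 + 5.11*c^2 + 5.26*c - 1.19)^2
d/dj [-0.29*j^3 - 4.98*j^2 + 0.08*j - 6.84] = -0.87*j^2 - 9.96*j + 0.08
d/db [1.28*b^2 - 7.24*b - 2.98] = 2.56*b - 7.24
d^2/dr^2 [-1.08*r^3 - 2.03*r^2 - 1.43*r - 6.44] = -6.48*r - 4.06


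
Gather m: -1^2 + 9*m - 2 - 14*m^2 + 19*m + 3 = -14*m^2 + 28*m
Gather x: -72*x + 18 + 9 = 27 - 72*x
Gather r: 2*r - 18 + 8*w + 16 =2*r + 8*w - 2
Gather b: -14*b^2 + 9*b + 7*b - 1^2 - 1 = -14*b^2 + 16*b - 2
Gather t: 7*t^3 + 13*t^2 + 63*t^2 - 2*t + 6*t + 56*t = 7*t^3 + 76*t^2 + 60*t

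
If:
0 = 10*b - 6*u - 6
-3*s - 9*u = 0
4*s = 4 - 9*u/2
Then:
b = 7/25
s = 8/5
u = -8/15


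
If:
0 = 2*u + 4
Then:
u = -2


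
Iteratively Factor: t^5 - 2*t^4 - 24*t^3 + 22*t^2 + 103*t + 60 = (t + 4)*(t^4 - 6*t^3 + 22*t + 15) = (t - 3)*(t + 4)*(t^3 - 3*t^2 - 9*t - 5) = (t - 3)*(t + 1)*(t + 4)*(t^2 - 4*t - 5) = (t - 5)*(t - 3)*(t + 1)*(t + 4)*(t + 1)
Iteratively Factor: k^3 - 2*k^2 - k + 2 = (k + 1)*(k^2 - 3*k + 2) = (k - 2)*(k + 1)*(k - 1)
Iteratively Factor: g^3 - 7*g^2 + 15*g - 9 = (g - 3)*(g^2 - 4*g + 3) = (g - 3)*(g - 1)*(g - 3)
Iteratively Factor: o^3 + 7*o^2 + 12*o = (o + 4)*(o^2 + 3*o) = o*(o + 4)*(o + 3)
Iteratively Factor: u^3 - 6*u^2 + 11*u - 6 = (u - 3)*(u^2 - 3*u + 2) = (u - 3)*(u - 2)*(u - 1)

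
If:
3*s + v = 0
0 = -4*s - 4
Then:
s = -1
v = 3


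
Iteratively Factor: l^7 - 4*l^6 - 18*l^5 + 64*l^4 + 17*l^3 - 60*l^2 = (l + 4)*(l^6 - 8*l^5 + 14*l^4 + 8*l^3 - 15*l^2) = (l + 1)*(l + 4)*(l^5 - 9*l^4 + 23*l^3 - 15*l^2) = (l - 5)*(l + 1)*(l + 4)*(l^4 - 4*l^3 + 3*l^2) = l*(l - 5)*(l + 1)*(l + 4)*(l^3 - 4*l^2 + 3*l) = l*(l - 5)*(l - 3)*(l + 1)*(l + 4)*(l^2 - l) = l*(l - 5)*(l - 3)*(l - 1)*(l + 1)*(l + 4)*(l)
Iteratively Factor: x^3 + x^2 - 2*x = (x + 2)*(x^2 - x) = (x - 1)*(x + 2)*(x)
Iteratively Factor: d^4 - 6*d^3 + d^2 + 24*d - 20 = (d - 1)*(d^3 - 5*d^2 - 4*d + 20) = (d - 5)*(d - 1)*(d^2 - 4) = (d - 5)*(d - 2)*(d - 1)*(d + 2)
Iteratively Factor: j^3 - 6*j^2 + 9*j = (j)*(j^2 - 6*j + 9) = j*(j - 3)*(j - 3)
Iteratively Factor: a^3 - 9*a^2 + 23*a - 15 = (a - 1)*(a^2 - 8*a + 15) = (a - 3)*(a - 1)*(a - 5)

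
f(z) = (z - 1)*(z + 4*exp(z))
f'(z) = z + (z - 1)*(4*exp(z) + 1) + 4*exp(z)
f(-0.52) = -2.82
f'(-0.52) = -3.28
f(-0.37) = -3.28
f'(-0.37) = -2.76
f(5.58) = 4881.67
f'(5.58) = 5926.56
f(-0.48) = -2.95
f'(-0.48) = -3.15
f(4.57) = 1394.96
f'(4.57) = 1772.97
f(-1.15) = -0.25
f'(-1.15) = -4.76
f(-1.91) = 3.83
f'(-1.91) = -5.95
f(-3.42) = 14.54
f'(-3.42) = -8.29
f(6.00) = 8098.58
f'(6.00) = 9693.29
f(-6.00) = 41.93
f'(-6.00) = -13.06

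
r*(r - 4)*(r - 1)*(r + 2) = r^4 - 3*r^3 - 6*r^2 + 8*r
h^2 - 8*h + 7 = (h - 7)*(h - 1)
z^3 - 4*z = z*(z - 2)*(z + 2)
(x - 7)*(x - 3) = x^2 - 10*x + 21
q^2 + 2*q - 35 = (q - 5)*(q + 7)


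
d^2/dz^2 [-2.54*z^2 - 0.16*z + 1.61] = -5.08000000000000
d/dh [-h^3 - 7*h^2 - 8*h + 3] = -3*h^2 - 14*h - 8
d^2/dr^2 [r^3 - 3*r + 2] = 6*r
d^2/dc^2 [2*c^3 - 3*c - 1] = 12*c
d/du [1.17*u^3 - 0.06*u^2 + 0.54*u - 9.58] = 3.51*u^2 - 0.12*u + 0.54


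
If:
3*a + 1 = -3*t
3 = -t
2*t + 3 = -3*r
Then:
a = 8/3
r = 1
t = -3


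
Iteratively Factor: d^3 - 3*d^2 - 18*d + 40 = (d - 5)*(d^2 + 2*d - 8) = (d - 5)*(d - 2)*(d + 4)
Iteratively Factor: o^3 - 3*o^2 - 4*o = (o + 1)*(o^2 - 4*o) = o*(o + 1)*(o - 4)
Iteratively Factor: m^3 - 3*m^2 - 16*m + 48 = (m - 4)*(m^2 + m - 12) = (m - 4)*(m + 4)*(m - 3)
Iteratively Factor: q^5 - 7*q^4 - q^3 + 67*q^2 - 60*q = (q + 3)*(q^4 - 10*q^3 + 29*q^2 - 20*q) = q*(q + 3)*(q^3 - 10*q^2 + 29*q - 20) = q*(q - 4)*(q + 3)*(q^2 - 6*q + 5) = q*(q - 5)*(q - 4)*(q + 3)*(q - 1)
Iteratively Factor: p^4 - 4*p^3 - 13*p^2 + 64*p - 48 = (p - 1)*(p^3 - 3*p^2 - 16*p + 48) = (p - 3)*(p - 1)*(p^2 - 16) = (p - 3)*(p - 1)*(p + 4)*(p - 4)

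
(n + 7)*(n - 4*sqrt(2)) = n^2 - 4*sqrt(2)*n + 7*n - 28*sqrt(2)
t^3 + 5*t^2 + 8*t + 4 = (t + 1)*(t + 2)^2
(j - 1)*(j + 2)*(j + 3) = j^3 + 4*j^2 + j - 6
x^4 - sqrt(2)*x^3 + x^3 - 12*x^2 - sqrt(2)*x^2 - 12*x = x*(x + 1)*(x - 3*sqrt(2))*(x + 2*sqrt(2))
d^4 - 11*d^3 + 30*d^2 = d^2*(d - 6)*(d - 5)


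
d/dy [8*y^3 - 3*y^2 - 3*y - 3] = 24*y^2 - 6*y - 3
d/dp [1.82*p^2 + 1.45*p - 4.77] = 3.64*p + 1.45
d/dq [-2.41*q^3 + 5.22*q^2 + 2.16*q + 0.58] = -7.23*q^2 + 10.44*q + 2.16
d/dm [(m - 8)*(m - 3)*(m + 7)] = 3*m^2 - 8*m - 53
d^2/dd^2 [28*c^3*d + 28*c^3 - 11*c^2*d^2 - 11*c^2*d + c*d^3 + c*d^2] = 2*c*(-11*c + 3*d + 1)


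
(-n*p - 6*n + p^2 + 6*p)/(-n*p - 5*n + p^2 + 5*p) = (p + 6)/(p + 5)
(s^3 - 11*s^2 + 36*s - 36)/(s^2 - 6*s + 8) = (s^2 - 9*s + 18)/(s - 4)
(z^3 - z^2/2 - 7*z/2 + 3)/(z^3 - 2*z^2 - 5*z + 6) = (z - 3/2)/(z - 3)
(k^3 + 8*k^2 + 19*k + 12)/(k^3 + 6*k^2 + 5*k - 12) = (k + 1)/(k - 1)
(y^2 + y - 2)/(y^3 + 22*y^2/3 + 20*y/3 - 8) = 3*(y - 1)/(3*y^2 + 16*y - 12)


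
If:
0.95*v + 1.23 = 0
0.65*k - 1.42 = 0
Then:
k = 2.18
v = -1.29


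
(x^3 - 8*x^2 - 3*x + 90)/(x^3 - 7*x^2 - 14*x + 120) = (x + 3)/(x + 4)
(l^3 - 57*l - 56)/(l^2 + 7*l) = l - 7 - 8/l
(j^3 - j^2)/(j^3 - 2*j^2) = (j - 1)/(j - 2)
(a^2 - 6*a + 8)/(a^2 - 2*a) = (a - 4)/a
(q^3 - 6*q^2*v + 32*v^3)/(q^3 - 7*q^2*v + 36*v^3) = (q^2 - 8*q*v + 16*v^2)/(q^2 - 9*q*v + 18*v^2)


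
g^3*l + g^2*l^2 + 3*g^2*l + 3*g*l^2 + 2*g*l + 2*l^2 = (g + 2)*(g + l)*(g*l + l)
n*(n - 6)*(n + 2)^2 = n^4 - 2*n^3 - 20*n^2 - 24*n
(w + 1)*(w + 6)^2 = w^3 + 13*w^2 + 48*w + 36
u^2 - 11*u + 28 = (u - 7)*(u - 4)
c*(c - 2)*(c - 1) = c^3 - 3*c^2 + 2*c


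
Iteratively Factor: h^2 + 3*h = (h + 3)*(h)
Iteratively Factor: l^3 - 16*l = (l - 4)*(l^2 + 4*l) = (l - 4)*(l + 4)*(l)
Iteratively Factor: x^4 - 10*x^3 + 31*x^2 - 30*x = (x - 3)*(x^3 - 7*x^2 + 10*x) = x*(x - 3)*(x^2 - 7*x + 10) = x*(x - 3)*(x - 2)*(x - 5)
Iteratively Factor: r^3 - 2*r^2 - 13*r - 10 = (r + 1)*(r^2 - 3*r - 10) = (r - 5)*(r + 1)*(r + 2)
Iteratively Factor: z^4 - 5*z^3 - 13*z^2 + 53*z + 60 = (z - 4)*(z^3 - z^2 - 17*z - 15) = (z - 5)*(z - 4)*(z^2 + 4*z + 3) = (z - 5)*(z - 4)*(z + 1)*(z + 3)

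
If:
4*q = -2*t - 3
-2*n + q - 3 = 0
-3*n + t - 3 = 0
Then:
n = -3/2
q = 0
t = -3/2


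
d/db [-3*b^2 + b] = 1 - 6*b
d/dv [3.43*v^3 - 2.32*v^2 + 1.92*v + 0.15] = 10.29*v^2 - 4.64*v + 1.92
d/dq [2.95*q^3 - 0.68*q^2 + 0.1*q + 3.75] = 8.85*q^2 - 1.36*q + 0.1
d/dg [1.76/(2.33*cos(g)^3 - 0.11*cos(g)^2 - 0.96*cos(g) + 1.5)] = (12.3024*cos(g)^2 - 0.3872*cos(g) - 1.6896)*sin(g)/(2.33*cos(g)^3 - 0.11*cos(g)^2 - 0.96*cos(g) + 1.5)^2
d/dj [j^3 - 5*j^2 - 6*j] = 3*j^2 - 10*j - 6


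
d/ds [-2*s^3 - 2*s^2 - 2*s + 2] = -6*s^2 - 4*s - 2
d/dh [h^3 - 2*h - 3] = 3*h^2 - 2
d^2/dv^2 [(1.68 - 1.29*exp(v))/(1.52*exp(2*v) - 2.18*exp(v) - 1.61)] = (-2.980416*exp(4*v) + 11.251344*exp(3*v) - 35.641872*exp(2*v) + 28.956858*exp(v) - 9.240273)*exp(v)/(3.511808*exp(6*v) - 15.110016*exp(5*v) + 10.511712*exp(4*v) + 21.649144*exp(3*v) - 11.134116*exp(2*v) - 16.952334*exp(v) - 4.173281)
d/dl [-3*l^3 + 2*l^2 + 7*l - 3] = -9*l^2 + 4*l + 7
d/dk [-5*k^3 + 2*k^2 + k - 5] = -15*k^2 + 4*k + 1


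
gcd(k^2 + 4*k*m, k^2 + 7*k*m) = k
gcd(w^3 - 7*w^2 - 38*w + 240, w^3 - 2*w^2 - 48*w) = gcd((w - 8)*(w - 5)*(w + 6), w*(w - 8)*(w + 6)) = w^2 - 2*w - 48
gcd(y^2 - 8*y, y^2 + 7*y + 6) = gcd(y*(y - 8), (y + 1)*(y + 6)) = 1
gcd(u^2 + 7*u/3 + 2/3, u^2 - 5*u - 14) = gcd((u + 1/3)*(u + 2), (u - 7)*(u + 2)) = u + 2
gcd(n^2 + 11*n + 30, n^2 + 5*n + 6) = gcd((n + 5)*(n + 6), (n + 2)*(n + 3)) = 1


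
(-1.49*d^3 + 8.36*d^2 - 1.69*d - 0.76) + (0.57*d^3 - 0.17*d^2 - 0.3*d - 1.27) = -0.92*d^3 + 8.19*d^2 - 1.99*d - 2.03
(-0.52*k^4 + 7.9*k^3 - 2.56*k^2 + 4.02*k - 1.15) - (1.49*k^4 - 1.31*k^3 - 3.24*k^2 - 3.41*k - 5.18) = -2.01*k^4 + 9.21*k^3 + 0.68*k^2 + 7.43*k + 4.03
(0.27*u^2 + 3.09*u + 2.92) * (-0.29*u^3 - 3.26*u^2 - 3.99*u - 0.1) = -0.0783*u^5 - 1.7763*u^4 - 11.9975*u^3 - 21.8753*u^2 - 11.9598*u - 0.292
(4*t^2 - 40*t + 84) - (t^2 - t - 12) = 3*t^2 - 39*t + 96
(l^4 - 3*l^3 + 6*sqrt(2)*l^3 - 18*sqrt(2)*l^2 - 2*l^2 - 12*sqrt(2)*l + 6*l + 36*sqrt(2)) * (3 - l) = -l^5 - 6*sqrt(2)*l^4 + 6*l^4 - 7*l^3 + 36*sqrt(2)*l^3 - 42*sqrt(2)*l^2 - 12*l^2 - 72*sqrt(2)*l + 18*l + 108*sqrt(2)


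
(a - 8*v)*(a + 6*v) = a^2 - 2*a*v - 48*v^2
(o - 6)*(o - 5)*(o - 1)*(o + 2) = o^4 - 10*o^3 + 17*o^2 + 52*o - 60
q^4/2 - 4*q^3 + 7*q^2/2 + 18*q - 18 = (q/2 + 1)*(q - 6)*(q - 3)*(q - 1)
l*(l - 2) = l^2 - 2*l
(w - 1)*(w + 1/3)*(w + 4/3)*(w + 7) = w^4 + 23*w^3/3 + 31*w^2/9 - 9*w - 28/9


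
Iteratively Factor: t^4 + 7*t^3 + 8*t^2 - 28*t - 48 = (t - 2)*(t^3 + 9*t^2 + 26*t + 24) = (t - 2)*(t + 3)*(t^2 + 6*t + 8) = (t - 2)*(t + 2)*(t + 3)*(t + 4)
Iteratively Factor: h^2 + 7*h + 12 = (h + 4)*(h + 3)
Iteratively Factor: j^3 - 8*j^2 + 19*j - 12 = (j - 3)*(j^2 - 5*j + 4) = (j - 4)*(j - 3)*(j - 1)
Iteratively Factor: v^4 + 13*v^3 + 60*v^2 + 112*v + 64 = (v + 4)*(v^3 + 9*v^2 + 24*v + 16) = (v + 1)*(v + 4)*(v^2 + 8*v + 16) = (v + 1)*(v + 4)^2*(v + 4)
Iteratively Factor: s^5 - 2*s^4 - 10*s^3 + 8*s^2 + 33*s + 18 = (s + 1)*(s^4 - 3*s^3 - 7*s^2 + 15*s + 18) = (s - 3)*(s + 1)*(s^3 - 7*s - 6) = (s - 3)*(s + 1)^2*(s^2 - s - 6) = (s - 3)*(s + 1)^2*(s + 2)*(s - 3)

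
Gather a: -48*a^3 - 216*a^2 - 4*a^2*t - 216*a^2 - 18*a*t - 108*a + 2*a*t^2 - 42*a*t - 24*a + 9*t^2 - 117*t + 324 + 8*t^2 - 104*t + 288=-48*a^3 + a^2*(-4*t - 432) + a*(2*t^2 - 60*t - 132) + 17*t^2 - 221*t + 612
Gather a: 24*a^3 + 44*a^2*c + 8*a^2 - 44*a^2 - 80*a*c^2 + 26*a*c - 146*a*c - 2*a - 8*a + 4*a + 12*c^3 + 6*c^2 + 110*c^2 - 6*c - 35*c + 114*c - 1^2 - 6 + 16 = 24*a^3 + a^2*(44*c - 36) + a*(-80*c^2 - 120*c - 6) + 12*c^3 + 116*c^2 + 73*c + 9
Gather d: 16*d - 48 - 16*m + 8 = 16*d - 16*m - 40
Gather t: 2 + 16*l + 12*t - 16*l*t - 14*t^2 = 16*l - 14*t^2 + t*(12 - 16*l) + 2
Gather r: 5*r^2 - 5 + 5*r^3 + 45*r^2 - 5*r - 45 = 5*r^3 + 50*r^2 - 5*r - 50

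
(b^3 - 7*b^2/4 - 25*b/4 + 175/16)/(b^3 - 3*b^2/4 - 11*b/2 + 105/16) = (2*b - 5)/(2*b - 3)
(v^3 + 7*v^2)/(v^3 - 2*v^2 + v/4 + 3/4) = 4*v^2*(v + 7)/(4*v^3 - 8*v^2 + v + 3)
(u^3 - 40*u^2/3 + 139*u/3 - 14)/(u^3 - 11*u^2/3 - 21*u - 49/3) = (3*u^2 - 19*u + 6)/(3*u^2 + 10*u + 7)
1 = 1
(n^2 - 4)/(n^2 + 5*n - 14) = (n + 2)/(n + 7)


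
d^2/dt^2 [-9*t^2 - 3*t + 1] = -18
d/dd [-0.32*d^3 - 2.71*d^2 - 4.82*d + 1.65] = -0.96*d^2 - 5.42*d - 4.82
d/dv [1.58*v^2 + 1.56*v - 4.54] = 3.16*v + 1.56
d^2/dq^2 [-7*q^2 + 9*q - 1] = -14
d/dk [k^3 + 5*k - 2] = 3*k^2 + 5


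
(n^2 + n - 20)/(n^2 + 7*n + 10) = (n - 4)/(n + 2)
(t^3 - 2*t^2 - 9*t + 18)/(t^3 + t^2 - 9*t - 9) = (t - 2)/(t + 1)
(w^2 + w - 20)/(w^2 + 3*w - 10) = (w - 4)/(w - 2)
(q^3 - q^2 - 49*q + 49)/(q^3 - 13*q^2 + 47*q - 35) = (q + 7)/(q - 5)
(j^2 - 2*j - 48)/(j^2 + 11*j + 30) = (j - 8)/(j + 5)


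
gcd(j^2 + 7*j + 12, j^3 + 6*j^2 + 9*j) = j + 3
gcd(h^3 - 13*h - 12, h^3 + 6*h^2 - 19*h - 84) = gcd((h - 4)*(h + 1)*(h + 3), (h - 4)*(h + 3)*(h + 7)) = h^2 - h - 12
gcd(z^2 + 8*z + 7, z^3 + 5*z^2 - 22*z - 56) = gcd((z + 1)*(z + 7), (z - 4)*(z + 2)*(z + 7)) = z + 7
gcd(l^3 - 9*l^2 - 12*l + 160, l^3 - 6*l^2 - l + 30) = l - 5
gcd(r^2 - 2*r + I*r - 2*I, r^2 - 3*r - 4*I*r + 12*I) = 1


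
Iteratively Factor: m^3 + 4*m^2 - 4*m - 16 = (m + 4)*(m^2 - 4) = (m + 2)*(m + 4)*(m - 2)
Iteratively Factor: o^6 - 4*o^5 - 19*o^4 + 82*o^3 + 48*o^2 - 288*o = (o - 3)*(o^5 - o^4 - 22*o^3 + 16*o^2 + 96*o) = (o - 4)*(o - 3)*(o^4 + 3*o^3 - 10*o^2 - 24*o) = (o - 4)*(o - 3)^2*(o^3 + 6*o^2 + 8*o) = (o - 4)*(o - 3)^2*(o + 2)*(o^2 + 4*o) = (o - 4)*(o - 3)^2*(o + 2)*(o + 4)*(o)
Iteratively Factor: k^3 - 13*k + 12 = (k - 3)*(k^2 + 3*k - 4) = (k - 3)*(k + 4)*(k - 1)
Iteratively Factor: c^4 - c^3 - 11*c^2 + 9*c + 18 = (c - 2)*(c^3 + c^2 - 9*c - 9) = (c - 3)*(c - 2)*(c^2 + 4*c + 3) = (c - 3)*(c - 2)*(c + 1)*(c + 3)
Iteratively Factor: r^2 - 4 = (r + 2)*(r - 2)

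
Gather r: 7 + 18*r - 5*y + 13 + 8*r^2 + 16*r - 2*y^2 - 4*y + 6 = 8*r^2 + 34*r - 2*y^2 - 9*y + 26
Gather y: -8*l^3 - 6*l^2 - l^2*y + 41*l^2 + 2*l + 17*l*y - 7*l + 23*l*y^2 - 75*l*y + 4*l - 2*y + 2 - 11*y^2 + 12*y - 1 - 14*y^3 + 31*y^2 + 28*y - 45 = -8*l^3 + 35*l^2 - l - 14*y^3 + y^2*(23*l + 20) + y*(-l^2 - 58*l + 38) - 44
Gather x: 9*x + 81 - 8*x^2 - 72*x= -8*x^2 - 63*x + 81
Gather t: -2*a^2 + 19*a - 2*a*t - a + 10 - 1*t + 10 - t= -2*a^2 + 18*a + t*(-2*a - 2) + 20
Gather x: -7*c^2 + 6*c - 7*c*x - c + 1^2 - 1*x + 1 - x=-7*c^2 + 5*c + x*(-7*c - 2) + 2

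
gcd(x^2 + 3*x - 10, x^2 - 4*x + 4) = x - 2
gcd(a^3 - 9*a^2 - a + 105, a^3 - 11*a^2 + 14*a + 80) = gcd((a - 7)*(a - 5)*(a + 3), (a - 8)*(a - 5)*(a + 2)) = a - 5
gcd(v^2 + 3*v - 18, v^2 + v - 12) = v - 3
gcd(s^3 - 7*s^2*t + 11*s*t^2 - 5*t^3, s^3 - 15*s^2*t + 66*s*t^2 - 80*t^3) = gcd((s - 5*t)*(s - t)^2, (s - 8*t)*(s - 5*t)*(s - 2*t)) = s - 5*t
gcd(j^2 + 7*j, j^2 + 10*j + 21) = j + 7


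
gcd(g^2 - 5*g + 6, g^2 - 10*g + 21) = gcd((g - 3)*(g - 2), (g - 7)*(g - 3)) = g - 3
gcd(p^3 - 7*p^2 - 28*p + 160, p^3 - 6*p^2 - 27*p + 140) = p^2 + p - 20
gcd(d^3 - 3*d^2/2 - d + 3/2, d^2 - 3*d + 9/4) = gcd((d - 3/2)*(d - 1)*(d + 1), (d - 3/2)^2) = d - 3/2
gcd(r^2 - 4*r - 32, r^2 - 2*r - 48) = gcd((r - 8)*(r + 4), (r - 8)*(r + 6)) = r - 8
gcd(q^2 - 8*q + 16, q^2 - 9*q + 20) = q - 4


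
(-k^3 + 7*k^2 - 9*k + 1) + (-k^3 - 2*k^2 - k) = -2*k^3 + 5*k^2 - 10*k + 1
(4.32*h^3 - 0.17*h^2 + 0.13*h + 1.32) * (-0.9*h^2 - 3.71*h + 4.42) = -3.888*h^5 - 15.8742*h^4 + 19.6081*h^3 - 2.4217*h^2 - 4.3226*h + 5.8344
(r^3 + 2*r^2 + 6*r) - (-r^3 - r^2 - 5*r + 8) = 2*r^3 + 3*r^2 + 11*r - 8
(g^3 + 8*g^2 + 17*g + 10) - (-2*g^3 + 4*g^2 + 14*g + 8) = 3*g^3 + 4*g^2 + 3*g + 2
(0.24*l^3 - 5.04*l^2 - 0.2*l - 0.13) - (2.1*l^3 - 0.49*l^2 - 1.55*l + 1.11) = -1.86*l^3 - 4.55*l^2 + 1.35*l - 1.24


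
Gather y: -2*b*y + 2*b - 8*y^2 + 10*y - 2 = 2*b - 8*y^2 + y*(10 - 2*b) - 2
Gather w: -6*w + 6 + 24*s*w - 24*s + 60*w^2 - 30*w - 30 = -24*s + 60*w^2 + w*(24*s - 36) - 24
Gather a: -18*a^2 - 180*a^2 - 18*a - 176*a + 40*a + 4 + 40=-198*a^2 - 154*a + 44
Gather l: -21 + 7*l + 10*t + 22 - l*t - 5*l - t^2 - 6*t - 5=l*(2 - t) - t^2 + 4*t - 4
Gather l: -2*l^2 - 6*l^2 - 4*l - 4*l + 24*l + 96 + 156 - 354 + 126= -8*l^2 + 16*l + 24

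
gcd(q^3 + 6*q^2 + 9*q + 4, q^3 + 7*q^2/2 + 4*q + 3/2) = q^2 + 2*q + 1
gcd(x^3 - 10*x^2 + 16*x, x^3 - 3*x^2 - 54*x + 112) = x^2 - 10*x + 16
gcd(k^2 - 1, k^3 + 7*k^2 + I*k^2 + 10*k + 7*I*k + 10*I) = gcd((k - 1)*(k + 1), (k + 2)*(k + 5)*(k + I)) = 1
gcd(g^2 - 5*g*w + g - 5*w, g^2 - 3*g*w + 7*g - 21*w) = 1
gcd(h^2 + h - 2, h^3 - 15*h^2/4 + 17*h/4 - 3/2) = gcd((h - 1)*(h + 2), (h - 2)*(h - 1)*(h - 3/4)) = h - 1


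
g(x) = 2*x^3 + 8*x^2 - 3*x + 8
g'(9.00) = 627.00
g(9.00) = 2087.00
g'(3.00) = 99.00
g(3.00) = 125.00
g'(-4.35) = 40.94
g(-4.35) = 7.80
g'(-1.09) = -13.31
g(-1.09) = 18.18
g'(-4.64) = 51.94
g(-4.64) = -5.64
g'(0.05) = -2.18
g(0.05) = 7.87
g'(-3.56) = 16.08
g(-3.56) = 29.83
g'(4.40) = 183.56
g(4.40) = 320.05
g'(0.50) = 6.50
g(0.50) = 8.75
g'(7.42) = 446.06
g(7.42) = 1243.23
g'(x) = 6*x^2 + 16*x - 3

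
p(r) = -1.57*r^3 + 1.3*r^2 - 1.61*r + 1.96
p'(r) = -4.71*r^2 + 2.6*r - 1.61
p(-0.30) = 2.60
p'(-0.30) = -2.81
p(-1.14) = 7.81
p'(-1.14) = -10.70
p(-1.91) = 20.72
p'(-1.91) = -23.76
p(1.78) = -5.64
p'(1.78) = -11.91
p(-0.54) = 3.46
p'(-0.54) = -4.39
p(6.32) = -352.61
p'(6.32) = -173.31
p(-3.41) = 84.82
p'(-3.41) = -65.24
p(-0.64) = 3.93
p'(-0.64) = -5.20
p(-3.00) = 60.88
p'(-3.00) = -51.80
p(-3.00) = 60.88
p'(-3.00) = -51.80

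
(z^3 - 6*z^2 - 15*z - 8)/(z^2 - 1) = (z^2 - 7*z - 8)/(z - 1)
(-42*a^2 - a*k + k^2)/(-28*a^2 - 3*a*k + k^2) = (6*a + k)/(4*a + k)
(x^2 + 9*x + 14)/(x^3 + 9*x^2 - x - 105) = (x + 2)/(x^2 + 2*x - 15)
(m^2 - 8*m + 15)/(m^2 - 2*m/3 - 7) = 3*(m - 5)/(3*m + 7)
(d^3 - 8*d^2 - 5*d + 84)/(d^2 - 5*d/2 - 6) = 2*(d^2 - 4*d - 21)/(2*d + 3)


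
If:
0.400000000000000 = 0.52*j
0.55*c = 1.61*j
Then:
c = 2.25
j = 0.77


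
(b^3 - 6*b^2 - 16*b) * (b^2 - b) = b^5 - 7*b^4 - 10*b^3 + 16*b^2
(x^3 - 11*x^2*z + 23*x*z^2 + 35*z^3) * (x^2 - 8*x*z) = x^5 - 19*x^4*z + 111*x^3*z^2 - 149*x^2*z^3 - 280*x*z^4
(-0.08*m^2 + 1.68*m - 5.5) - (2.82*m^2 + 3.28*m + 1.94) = -2.9*m^2 - 1.6*m - 7.44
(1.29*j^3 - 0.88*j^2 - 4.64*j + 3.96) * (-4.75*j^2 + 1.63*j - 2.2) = -6.1275*j^5 + 6.2827*j^4 + 17.7676*j^3 - 24.4372*j^2 + 16.6628*j - 8.712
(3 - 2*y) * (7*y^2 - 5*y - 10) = -14*y^3 + 31*y^2 + 5*y - 30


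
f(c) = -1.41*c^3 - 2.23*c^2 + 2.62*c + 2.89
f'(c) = -4.23*c^2 - 4.46*c + 2.62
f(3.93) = -106.84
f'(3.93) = -80.24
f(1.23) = 0.12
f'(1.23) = -9.27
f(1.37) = -1.33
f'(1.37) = -11.43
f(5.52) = -287.75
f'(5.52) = -150.89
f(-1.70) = -1.08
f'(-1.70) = -2.02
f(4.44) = -152.85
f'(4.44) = -100.57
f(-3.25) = 19.22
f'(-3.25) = -27.56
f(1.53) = -3.37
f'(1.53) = -14.11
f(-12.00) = 2086.81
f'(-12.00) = -552.98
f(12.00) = -2723.27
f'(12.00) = -660.02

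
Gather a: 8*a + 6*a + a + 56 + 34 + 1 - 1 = 15*a + 90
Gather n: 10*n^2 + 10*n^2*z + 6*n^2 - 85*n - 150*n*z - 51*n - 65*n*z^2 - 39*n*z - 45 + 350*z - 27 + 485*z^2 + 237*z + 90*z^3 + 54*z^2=n^2*(10*z + 16) + n*(-65*z^2 - 189*z - 136) + 90*z^3 + 539*z^2 + 587*z - 72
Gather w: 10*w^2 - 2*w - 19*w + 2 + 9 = 10*w^2 - 21*w + 11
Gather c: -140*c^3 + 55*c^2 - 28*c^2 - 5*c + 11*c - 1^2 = -140*c^3 + 27*c^2 + 6*c - 1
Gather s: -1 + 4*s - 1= 4*s - 2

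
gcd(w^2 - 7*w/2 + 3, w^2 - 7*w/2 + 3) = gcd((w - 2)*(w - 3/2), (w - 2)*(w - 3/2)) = w^2 - 7*w/2 + 3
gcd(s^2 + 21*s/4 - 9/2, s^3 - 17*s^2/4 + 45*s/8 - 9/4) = s - 3/4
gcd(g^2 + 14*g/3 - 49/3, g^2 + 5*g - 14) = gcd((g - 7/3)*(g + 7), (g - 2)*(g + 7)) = g + 7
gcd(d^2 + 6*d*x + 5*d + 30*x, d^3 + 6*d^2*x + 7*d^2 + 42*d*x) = d + 6*x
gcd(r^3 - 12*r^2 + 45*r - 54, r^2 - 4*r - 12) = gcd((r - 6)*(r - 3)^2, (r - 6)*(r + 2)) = r - 6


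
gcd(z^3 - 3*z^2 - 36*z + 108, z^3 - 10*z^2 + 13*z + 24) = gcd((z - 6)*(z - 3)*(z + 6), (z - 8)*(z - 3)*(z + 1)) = z - 3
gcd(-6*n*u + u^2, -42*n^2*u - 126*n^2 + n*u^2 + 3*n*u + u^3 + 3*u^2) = -6*n + u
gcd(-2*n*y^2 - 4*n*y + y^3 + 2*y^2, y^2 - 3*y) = y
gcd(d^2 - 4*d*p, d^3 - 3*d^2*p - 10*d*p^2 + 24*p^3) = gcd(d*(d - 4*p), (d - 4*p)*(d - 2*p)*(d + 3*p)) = -d + 4*p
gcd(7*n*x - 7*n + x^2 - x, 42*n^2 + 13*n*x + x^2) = 7*n + x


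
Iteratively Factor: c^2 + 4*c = (c + 4)*(c)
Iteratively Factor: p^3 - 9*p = (p - 3)*(p^2 + 3*p) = p*(p - 3)*(p + 3)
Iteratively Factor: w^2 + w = (w)*(w + 1)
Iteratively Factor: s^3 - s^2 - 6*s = (s + 2)*(s^2 - 3*s) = (s - 3)*(s + 2)*(s)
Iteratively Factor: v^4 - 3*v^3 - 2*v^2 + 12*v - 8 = (v + 2)*(v^3 - 5*v^2 + 8*v - 4) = (v - 2)*(v + 2)*(v^2 - 3*v + 2) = (v - 2)^2*(v + 2)*(v - 1)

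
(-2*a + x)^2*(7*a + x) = 28*a^3 - 24*a^2*x + 3*a*x^2 + x^3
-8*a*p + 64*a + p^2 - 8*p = (-8*a + p)*(p - 8)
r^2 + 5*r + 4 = (r + 1)*(r + 4)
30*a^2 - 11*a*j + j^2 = (-6*a + j)*(-5*a + j)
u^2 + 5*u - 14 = (u - 2)*(u + 7)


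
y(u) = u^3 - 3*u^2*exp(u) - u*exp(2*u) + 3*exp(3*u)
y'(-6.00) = 107.82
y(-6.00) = -216.27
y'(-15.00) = 675.00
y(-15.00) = -3375.00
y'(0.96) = 120.91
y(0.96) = 40.56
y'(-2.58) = 19.66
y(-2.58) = -18.67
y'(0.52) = 31.26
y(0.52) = 11.58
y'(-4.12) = 50.50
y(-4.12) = -70.76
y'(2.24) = 6723.24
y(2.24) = 2158.65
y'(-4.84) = 69.95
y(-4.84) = -113.94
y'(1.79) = 1657.18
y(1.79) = 528.54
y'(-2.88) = 24.47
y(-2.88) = -25.28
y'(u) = -3*u^2*exp(u) + 3*u^2 - 2*u*exp(2*u) - 6*u*exp(u) + 9*exp(3*u) - exp(2*u)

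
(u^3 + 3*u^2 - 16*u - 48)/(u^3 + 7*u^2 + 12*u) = (u - 4)/u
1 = 1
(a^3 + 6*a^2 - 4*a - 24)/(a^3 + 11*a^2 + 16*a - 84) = (a + 2)/(a + 7)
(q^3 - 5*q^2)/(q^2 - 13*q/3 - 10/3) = 3*q^2/(3*q + 2)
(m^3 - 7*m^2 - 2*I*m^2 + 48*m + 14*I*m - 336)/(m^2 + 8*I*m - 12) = (m^2 - m*(7 + 8*I) + 56*I)/(m + 2*I)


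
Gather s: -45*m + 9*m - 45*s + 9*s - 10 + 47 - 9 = -36*m - 36*s + 28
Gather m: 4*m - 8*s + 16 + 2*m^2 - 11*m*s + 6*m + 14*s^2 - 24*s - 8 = 2*m^2 + m*(10 - 11*s) + 14*s^2 - 32*s + 8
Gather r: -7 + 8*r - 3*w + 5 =8*r - 3*w - 2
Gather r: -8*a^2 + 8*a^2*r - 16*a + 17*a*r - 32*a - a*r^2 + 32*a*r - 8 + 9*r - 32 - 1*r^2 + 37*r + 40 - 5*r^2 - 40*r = -8*a^2 - 48*a + r^2*(-a - 6) + r*(8*a^2 + 49*a + 6)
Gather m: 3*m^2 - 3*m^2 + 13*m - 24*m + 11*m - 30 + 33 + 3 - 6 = 0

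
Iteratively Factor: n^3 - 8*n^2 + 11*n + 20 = (n + 1)*(n^2 - 9*n + 20) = (n - 5)*(n + 1)*(n - 4)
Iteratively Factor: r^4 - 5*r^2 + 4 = (r - 2)*(r^3 + 2*r^2 - r - 2) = (r - 2)*(r - 1)*(r^2 + 3*r + 2) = (r - 2)*(r - 1)*(r + 1)*(r + 2)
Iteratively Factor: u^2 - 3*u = (u - 3)*(u)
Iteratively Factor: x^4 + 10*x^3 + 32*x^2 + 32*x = (x + 4)*(x^3 + 6*x^2 + 8*x) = (x + 4)^2*(x^2 + 2*x) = x*(x + 4)^2*(x + 2)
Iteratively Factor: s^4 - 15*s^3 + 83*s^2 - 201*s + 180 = (s - 3)*(s^3 - 12*s^2 + 47*s - 60) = (s - 3)^2*(s^2 - 9*s + 20) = (s - 5)*(s - 3)^2*(s - 4)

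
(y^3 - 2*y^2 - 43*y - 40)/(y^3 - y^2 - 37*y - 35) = (y - 8)/(y - 7)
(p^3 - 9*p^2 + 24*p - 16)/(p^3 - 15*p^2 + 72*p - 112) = (p - 1)/(p - 7)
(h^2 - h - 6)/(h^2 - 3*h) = (h + 2)/h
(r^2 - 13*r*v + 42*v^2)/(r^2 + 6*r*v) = (r^2 - 13*r*v + 42*v^2)/(r*(r + 6*v))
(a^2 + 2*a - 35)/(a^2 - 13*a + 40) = (a + 7)/(a - 8)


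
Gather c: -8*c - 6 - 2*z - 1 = -8*c - 2*z - 7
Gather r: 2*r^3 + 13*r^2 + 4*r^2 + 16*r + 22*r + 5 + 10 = 2*r^3 + 17*r^2 + 38*r + 15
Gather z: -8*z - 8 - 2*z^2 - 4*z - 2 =-2*z^2 - 12*z - 10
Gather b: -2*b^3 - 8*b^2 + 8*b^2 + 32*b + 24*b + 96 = -2*b^3 + 56*b + 96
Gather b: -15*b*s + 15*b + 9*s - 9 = b*(15 - 15*s) + 9*s - 9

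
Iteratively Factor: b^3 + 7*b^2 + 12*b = (b + 4)*(b^2 + 3*b) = (b + 3)*(b + 4)*(b)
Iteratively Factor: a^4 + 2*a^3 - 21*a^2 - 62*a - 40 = (a - 5)*(a^3 + 7*a^2 + 14*a + 8) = (a - 5)*(a + 1)*(a^2 + 6*a + 8) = (a - 5)*(a + 1)*(a + 2)*(a + 4)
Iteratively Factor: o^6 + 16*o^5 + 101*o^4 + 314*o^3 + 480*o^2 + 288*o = (o + 4)*(o^5 + 12*o^4 + 53*o^3 + 102*o^2 + 72*o) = (o + 2)*(o + 4)*(o^4 + 10*o^3 + 33*o^2 + 36*o) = (o + 2)*(o + 4)^2*(o^3 + 6*o^2 + 9*o) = o*(o + 2)*(o + 4)^2*(o^2 + 6*o + 9) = o*(o + 2)*(o + 3)*(o + 4)^2*(o + 3)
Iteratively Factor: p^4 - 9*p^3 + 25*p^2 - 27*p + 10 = (p - 2)*(p^3 - 7*p^2 + 11*p - 5) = (p - 5)*(p - 2)*(p^2 - 2*p + 1) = (p - 5)*(p - 2)*(p - 1)*(p - 1)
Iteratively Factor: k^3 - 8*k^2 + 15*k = (k)*(k^2 - 8*k + 15) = k*(k - 5)*(k - 3)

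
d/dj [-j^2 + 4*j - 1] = 4 - 2*j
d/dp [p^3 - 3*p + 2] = 3*p^2 - 3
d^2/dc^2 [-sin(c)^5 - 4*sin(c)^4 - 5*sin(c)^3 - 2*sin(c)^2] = 25*sin(c)^5 + 64*sin(c)^4 + 25*sin(c)^3 - 40*sin(c)^2 - 30*sin(c) - 4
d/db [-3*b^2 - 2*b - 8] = -6*b - 2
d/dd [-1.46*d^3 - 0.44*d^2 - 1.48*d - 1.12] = -4.38*d^2 - 0.88*d - 1.48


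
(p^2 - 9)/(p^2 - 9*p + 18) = (p + 3)/(p - 6)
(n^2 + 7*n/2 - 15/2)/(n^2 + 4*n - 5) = (n - 3/2)/(n - 1)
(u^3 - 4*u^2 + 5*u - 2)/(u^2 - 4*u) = (u^3 - 4*u^2 + 5*u - 2)/(u*(u - 4))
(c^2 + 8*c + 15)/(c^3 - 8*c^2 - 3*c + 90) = (c + 5)/(c^2 - 11*c + 30)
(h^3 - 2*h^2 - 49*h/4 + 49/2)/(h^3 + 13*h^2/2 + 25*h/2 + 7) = (h^2 - 11*h/2 + 7)/(h^2 + 3*h + 2)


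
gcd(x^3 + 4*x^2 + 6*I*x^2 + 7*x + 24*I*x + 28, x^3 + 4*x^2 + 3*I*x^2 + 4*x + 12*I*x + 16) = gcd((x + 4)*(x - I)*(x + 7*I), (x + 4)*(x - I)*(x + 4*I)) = x^2 + x*(4 - I) - 4*I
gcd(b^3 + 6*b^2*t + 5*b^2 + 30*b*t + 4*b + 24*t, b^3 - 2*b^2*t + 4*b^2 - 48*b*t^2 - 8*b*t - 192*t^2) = b^2 + 6*b*t + 4*b + 24*t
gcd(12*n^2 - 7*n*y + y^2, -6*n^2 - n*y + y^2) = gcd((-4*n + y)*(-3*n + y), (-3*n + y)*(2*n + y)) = -3*n + y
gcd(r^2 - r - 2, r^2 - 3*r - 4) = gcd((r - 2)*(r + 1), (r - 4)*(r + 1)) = r + 1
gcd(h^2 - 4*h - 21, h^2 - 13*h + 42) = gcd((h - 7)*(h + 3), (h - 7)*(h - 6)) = h - 7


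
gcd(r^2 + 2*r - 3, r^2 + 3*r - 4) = r - 1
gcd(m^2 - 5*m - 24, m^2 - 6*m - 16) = m - 8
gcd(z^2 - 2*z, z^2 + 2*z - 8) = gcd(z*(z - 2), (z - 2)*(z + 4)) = z - 2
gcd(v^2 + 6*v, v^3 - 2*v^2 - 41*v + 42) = v + 6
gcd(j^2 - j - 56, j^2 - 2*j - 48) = j - 8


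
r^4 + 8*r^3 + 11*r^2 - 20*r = r*(r - 1)*(r + 4)*(r + 5)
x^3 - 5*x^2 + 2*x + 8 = (x - 4)*(x - 2)*(x + 1)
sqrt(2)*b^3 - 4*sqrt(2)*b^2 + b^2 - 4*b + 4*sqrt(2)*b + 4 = (b - 2)^2*(sqrt(2)*b + 1)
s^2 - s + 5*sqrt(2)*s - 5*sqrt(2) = (s - 1)*(s + 5*sqrt(2))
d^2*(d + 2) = d^3 + 2*d^2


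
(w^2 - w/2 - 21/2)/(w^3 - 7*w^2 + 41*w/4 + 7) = 2*(w + 3)/(2*w^2 - 7*w - 4)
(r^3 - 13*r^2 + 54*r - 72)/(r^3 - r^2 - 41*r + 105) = (r^2 - 10*r + 24)/(r^2 + 2*r - 35)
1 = 1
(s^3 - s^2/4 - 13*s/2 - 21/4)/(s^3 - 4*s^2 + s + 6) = (s + 7/4)/(s - 2)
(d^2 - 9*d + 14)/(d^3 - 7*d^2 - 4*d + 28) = 1/(d + 2)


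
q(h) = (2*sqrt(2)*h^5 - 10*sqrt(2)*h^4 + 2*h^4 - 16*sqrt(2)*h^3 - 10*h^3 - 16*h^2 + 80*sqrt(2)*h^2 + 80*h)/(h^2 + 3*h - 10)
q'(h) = (-2*h - 3)*(2*sqrt(2)*h^5 - 10*sqrt(2)*h^4 + 2*h^4 - 16*sqrt(2)*h^3 - 10*h^3 - 16*h^2 + 80*sqrt(2)*h^2 + 80*h)/(h^2 + 3*h - 10)^2 + (10*sqrt(2)*h^4 - 40*sqrt(2)*h^3 + 8*h^3 - 48*sqrt(2)*h^2 - 30*h^2 - 32*h + 160*sqrt(2)*h + 80)/(h^2 + 3*h - 10)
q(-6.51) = -3290.38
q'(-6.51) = 38.71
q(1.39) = -46.33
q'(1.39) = -90.07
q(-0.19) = 1.09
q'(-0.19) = -3.52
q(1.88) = -232.16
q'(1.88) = -1844.24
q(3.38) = -18.74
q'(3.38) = -19.74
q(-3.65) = 183.38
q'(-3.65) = -488.66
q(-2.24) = -17.92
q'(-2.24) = -2.49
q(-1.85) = -15.46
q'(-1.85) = 12.54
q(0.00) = 0.00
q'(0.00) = -8.00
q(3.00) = -7.86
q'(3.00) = -39.15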